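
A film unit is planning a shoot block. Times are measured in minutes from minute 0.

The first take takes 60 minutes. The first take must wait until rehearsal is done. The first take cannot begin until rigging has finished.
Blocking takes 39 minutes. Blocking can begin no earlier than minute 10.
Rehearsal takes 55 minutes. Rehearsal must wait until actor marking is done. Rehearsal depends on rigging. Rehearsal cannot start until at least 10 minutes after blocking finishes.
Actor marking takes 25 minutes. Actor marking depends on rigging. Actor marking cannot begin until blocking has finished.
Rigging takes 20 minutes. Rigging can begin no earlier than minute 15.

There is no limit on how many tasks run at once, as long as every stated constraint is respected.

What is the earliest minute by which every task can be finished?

189

Blocking waits on its own release at minute 10, so it starts at minute 10 and finishes at 10 + 39 = minute 49.
After its own release at minute 15, rigging can start at minute 15 and finishes at minute 35.
Actor marking has to wait for rigging (finishes minute 35); blocking (finishes minute 49). The latest of these is minute 49, so actor marking runs minute 49 to 49 + 25 = minute 74.
For rehearsal: actor marking (finishes minute 74); rigging (finishes minute 35); blocking (finishes minute 49, plus 10-minute gap → minute 59). Taking the maximum gives a start of minute 74, and it finishes at 74 + 55 = minute 129.
The first take cannot start until rehearsal (finishes minute 129); rigging (finishes minute 35). The controlling bound is minute 129, so the first take finishes at 129 + 60 = minute 189.
All tasks are finished once the last one completes. Finish times: Rigging at 35, Blocking at 49, Actor marking at 74, Rehearsal at 129, The first take at 189. The latest is minute 189.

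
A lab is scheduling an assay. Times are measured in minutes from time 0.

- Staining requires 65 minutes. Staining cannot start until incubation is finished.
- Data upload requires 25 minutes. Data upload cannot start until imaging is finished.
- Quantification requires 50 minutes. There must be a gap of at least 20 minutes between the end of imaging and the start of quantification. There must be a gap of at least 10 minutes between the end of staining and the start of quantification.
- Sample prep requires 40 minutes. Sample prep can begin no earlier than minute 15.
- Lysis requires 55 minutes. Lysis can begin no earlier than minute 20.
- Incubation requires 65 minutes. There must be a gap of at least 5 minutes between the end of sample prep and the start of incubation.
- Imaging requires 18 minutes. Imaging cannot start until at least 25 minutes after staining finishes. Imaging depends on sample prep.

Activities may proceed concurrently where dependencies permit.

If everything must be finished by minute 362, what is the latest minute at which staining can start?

Quantification has no dependents, so it just needs to finish by minute 362. Starting by 362 − 50 = minute 312 achieves that.
Data upload must finish by minute 362; it takes 25 minutes, so it must start by 362 − 25 = minute 337.
Imaging must finish in time for quantification (must start by minute 312, minus 20-minute gap → minute 292); data upload (must start by minute 337). The tightest is minute 292, so imaging must start by 292 − 18 = minute 274.
Staining has several dependents: imaging (must start by minute 274, minus 25-minute gap → minute 249); quantification (must start by minute 312, minus 10-minute gap → minute 302). The earliest of those limits is minute 249, so staining must start by 249 − 65 = minute 184.

184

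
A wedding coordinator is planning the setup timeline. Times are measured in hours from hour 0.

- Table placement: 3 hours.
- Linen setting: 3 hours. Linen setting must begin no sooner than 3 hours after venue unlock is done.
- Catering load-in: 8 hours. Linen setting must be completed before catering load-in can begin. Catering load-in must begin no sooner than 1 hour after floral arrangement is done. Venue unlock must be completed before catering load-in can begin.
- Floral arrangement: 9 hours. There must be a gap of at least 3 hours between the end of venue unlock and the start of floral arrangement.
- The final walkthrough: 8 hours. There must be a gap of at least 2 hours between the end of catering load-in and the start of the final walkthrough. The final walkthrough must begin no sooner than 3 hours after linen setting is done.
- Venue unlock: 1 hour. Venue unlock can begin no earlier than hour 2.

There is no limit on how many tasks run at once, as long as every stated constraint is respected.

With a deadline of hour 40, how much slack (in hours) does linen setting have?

After its own release at hour 2, venue unlock can start at hour 2 and finishes at hour 3.
Linen setting cannot begin until venue unlock (finishes hour 3, plus 3-hour gap → hour 6). It runs from hour 6 to 6 + 3 = hour 9.

Working backward from the deadline:
The final walkthrough must finish by hour 40; it takes 8 hours, so it must start by 40 − 8 = hour 32.
Catering load-in feeds into the final walkthrough (must start by hour 32, minus 2-hour gap → hour 30); so catering load-in must finish by hour 30 and therefore start by hour 22.
For linen setting: catering load-in (must start by hour 22); the final walkthrough (must start by hour 32, minus 3-hour gap → hour 29). The most restrictive is hour 22; with a 3-hour duration, linen setting must start by hour 19.
So linen setting can start as early as hour 6 and as late as hour 19, giving 19 − 6 = 13 hours of slack.

13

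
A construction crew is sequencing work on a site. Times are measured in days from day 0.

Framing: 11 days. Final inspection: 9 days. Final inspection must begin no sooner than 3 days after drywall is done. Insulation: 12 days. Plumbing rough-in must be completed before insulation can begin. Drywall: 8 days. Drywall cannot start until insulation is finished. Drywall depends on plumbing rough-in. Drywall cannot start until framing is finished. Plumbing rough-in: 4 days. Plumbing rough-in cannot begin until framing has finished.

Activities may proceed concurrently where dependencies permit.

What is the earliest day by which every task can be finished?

47

Nothing blocks framing, so it runs from day 0 to day 11.
Plumbing rough-in waits on framing (finishes day 11), so it starts at day 11 and finishes at 11 + 4 = day 15.
After plumbing rough-in (finishes day 15), insulation can start at day 15 and finishes at day 27.
For drywall: insulation (finishes day 27); plumbing rough-in (finishes day 15); framing (finishes day 11). Taking the maximum gives a start of day 27, and it finishes at 27 + 8 = day 35.
Final inspection waits on drywall (finishes day 35, plus 3-day gap → day 38), so it starts at day 38 and finishes at 38 + 9 = day 47.
All tasks are finished once the last one completes. Finish times: Framing at 11, Plumbing rough-in at 15, Insulation at 27, Drywall at 35, Final inspection at 47. The latest is day 47.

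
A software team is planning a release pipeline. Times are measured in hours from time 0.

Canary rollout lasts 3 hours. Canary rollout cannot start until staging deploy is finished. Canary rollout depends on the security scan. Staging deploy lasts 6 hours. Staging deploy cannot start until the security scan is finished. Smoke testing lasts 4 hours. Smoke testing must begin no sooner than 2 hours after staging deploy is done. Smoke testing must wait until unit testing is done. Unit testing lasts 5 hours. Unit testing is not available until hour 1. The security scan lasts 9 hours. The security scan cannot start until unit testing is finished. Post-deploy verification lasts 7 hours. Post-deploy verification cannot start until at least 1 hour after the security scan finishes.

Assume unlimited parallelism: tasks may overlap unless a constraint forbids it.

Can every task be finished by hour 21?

After its own release at hour 1, unit testing can start at hour 1 and finishes at hour 6.
The security scan waits on unit testing (finishes hour 6), so it starts at hour 6 and finishes at 6 + 9 = hour 15.
After the security scan (finishes hour 15, plus 1-hour gap → hour 16), post-deploy verification can start at hour 16 and finishes at hour 23.
After the security scan (finishes hour 15), staging deploy can start at hour 15 and finishes at hour 21.
Canary rollout has to wait for staging deploy (finishes hour 21); the security scan (finishes hour 15). The latest of these is hour 21, so canary rollout runs hour 21 to 21 + 3 = hour 24.
Smoke testing needs all of staging deploy (finishes hour 21, plus 2-hour gap → hour 23); unit testing (finishes hour 6). That puts its earliest start at hour 23; it finishes at 23 + 4 = hour 27.
The earliest everything can be done is hour 27, which is after the deadline of 21, so it is not possible.

No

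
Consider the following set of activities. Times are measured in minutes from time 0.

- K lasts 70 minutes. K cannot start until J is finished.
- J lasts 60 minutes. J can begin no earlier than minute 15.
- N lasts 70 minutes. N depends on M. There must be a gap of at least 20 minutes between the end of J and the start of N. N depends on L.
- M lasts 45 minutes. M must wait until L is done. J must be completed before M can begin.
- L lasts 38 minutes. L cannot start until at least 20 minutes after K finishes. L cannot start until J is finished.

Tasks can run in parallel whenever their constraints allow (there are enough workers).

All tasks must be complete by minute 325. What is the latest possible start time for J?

22

N has no dependents, so it just needs to finish by minute 325. Starting by 325 − 70 = minute 255 achieves that.
M has to be done before N (must start by minute 255). That means finishing by minute 255, i.e. starting by 255 − 45 = minute 210.
L has several dependents: M (must start by minute 210); N (must start by minute 255). The earliest of those limits is minute 210, so L must start by 210 − 38 = minute 172.
K must finish before L (must start by minute 172, minus 20-minute gap → minute 152). With a 70-minute duration, K must start by 152 − 70 = minute 82.
J must finish in time for K (must start by minute 82); L (must start by minute 172); M (must start by minute 210); N (must start by minute 255, minus 20-minute gap → minute 235). The tightest is minute 82, so J must start by 82 − 60 = minute 22.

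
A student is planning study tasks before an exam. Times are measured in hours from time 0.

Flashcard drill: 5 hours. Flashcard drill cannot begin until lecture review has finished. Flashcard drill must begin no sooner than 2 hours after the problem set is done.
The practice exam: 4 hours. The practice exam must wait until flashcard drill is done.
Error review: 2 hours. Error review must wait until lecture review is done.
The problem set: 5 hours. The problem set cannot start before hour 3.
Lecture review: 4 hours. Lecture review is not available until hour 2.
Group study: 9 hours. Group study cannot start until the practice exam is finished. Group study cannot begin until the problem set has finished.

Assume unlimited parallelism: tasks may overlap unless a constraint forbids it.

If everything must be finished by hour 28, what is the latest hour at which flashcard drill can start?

10

To finish by hour 28, group study (duration 9) must start no later than hour 19.
The practice exam feeds into group study (must start by hour 19); so the practice exam must finish by hour 19 and therefore start by hour 15.
Flashcard drill feeds into the practice exam (must start by hour 15); so flashcard drill must finish by hour 15 and therefore start by hour 10.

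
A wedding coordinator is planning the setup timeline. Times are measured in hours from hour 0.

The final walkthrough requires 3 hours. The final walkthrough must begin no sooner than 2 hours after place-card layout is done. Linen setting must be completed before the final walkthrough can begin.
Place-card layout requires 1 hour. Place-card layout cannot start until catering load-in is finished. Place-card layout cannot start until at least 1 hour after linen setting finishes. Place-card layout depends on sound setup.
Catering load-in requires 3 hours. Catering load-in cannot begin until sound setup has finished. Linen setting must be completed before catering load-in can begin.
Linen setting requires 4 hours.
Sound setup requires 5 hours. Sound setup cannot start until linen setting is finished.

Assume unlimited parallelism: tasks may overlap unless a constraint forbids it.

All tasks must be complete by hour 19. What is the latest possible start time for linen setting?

The final walkthrough has no dependents, so it just needs to finish by hour 19. Starting by 19 − 3 = hour 16 achieves that.
Place-card layout has to be done before the final walkthrough (must start by hour 16, minus 2-hour gap → hour 14). That means finishing by hour 14, i.e. starting by 14 − 1 = hour 13.
Catering load-in has to be done before place-card layout (must start by hour 13). That means finishing by hour 13, i.e. starting by 13 − 3 = hour 10.
Sound setup has several dependents: catering load-in (must start by hour 10); place-card layout (must start by hour 13). The earliest of those limits is hour 10, so sound setup must start by 10 − 5 = hour 5.
Linen setting feeds sound setup (must start by hour 5); catering load-in (must start by hour 10); place-card layout (must start by hour 13, minus 1-hour gap → hour 12); the final walkthrough (must start by hour 16). Taking the minimum, linen setting must finish by hour 5 and start by 5 − 4 = hour 1.

1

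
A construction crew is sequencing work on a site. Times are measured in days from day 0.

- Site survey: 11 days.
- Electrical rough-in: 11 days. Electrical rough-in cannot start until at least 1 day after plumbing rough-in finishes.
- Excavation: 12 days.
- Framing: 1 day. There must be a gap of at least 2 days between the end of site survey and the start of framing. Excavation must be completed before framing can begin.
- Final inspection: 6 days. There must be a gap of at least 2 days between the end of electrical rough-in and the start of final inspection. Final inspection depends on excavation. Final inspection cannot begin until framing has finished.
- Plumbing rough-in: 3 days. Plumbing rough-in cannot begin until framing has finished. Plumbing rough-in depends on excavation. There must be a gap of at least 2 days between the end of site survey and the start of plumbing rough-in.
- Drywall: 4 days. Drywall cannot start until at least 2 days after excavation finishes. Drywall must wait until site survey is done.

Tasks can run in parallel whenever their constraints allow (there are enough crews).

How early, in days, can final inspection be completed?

37

Nothing blocks excavation, so it runs from day 0 to day 12.
Nothing blocks site survey, so it runs from day 0 to day 11.
Framing cannot start until site survey (finishes day 11, plus 2-day gap → day 13); excavation (finishes day 12). The controlling bound is day 13, so framing finishes at 13 + 1 = day 14.
Plumbing rough-in needs all of framing (finishes day 14); excavation (finishes day 12); site survey (finishes day 11, plus 2-day gap → day 13). That puts its earliest start at day 14; it finishes at 14 + 3 = day 17.
After plumbing rough-in (finishes day 17, plus 1-day gap → day 18), electrical rough-in can start at day 18 and finishes at day 29.
Final inspection cannot start until electrical rough-in (finishes day 29, plus 2-day gap → day 31); excavation (finishes day 12); framing (finishes day 14). The controlling bound is day 31, so final inspection finishes at 31 + 6 = day 37.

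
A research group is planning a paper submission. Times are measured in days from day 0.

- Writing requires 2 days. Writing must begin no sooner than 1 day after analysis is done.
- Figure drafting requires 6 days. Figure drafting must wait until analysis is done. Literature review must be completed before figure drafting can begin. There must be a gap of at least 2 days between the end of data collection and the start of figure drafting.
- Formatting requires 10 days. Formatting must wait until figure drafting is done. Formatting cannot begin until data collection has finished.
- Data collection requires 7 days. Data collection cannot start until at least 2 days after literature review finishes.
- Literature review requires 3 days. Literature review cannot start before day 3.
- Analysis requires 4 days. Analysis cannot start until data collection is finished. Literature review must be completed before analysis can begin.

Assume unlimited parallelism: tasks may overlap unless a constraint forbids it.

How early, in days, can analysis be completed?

After its own release at day 3, literature review can start at day 3 and finishes at day 6.
Data collection cannot begin until literature review (finishes day 6, plus 2-day gap → day 8). It runs from day 8 to 8 + 7 = day 15.
Analysis needs all of data collection (finishes day 15); literature review (finishes day 6). That puts its earliest start at day 15; it finishes at 15 + 4 = day 19.

19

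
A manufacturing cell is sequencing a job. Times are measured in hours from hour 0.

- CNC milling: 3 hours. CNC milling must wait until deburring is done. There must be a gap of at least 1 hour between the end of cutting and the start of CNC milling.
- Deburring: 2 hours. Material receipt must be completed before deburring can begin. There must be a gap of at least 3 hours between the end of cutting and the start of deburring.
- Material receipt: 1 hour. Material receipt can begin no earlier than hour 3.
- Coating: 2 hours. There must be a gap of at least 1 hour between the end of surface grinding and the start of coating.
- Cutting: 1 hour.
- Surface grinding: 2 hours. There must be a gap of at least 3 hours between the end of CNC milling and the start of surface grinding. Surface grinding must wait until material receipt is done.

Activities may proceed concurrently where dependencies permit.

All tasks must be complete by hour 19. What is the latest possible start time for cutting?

To finish by hour 19, coating (duration 2) must start no later than hour 17.
Surface grinding feeds into coating (must start by hour 17, minus 1-hour gap → hour 16); so surface grinding must finish by hour 16 and therefore start by hour 14.
CNC milling feeds into surface grinding (must start by hour 14, minus 3-hour gap → hour 11); so CNC milling must finish by hour 11 and therefore start by hour 8.
Since CNC milling (must start by hour 8) depends on it, deburring must finish by hour 8. Backing off its 2-hour duration gives a latest start of hour 6.
Cutting must finish in time for deburring (must start by hour 6, minus 3-hour gap → hour 3); CNC milling (must start by hour 8, minus 1-hour gap → hour 7). The tightest is hour 3, so cutting must start by 3 − 1 = hour 2.

2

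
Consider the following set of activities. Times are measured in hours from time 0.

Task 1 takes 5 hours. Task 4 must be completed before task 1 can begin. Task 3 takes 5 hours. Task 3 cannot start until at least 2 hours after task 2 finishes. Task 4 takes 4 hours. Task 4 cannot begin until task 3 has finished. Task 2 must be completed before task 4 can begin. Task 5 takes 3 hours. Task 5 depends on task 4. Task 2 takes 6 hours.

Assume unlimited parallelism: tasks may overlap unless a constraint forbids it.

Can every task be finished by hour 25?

Task 2 has no prerequisites, so it starts at hour 0 and finishes at hour 6.
Task 3 waits on task 2 (finishes hour 6, plus 2-hour gap → hour 8), so it starts at hour 8 and finishes at 8 + 5 = hour 13.
Task 4 needs all of task 3 (finishes hour 13); task 2 (finishes hour 6). That puts its earliest start at hour 13; it finishes at 13 + 4 = hour 17.
Task 5 cannot begin until task 4 (finishes hour 17). It runs from hour 17 to 17 + 3 = hour 20.
After task 4 (finishes hour 17), task 1 can start at hour 17 and finishes at hour 22.
Every task is finished by hour 22, which is no later than the deadline of 25, so the schedule is feasible.

Yes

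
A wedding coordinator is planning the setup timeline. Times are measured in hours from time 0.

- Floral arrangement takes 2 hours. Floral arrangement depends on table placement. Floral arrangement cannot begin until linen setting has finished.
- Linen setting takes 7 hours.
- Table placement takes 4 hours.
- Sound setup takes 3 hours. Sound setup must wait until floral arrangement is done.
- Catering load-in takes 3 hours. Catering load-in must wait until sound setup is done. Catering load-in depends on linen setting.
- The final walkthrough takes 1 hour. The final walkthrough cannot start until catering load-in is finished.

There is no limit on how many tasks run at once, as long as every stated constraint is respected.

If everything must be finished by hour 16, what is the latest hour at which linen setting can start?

Nothing follows the final walkthrough; the deadline of hour 16 is its only limit. It must start by 16 − 1 = hour 15.
Since the final walkthrough (must start by hour 15) depends on it, catering load-in must finish by hour 15. Backing off its 3-hour duration gives a latest start of hour 12.
Since catering load-in (must start by hour 12) depends on it, sound setup must finish by hour 12. Backing off its 3-hour duration gives a latest start of hour 9.
Floral arrangement feeds into sound setup (must start by hour 9); so floral arrangement must finish by hour 9 and therefore start by hour 7.
Linen setting has several dependents: floral arrangement (must start by hour 7); catering load-in (must start by hour 12). The earliest of those limits is hour 7, so linen setting must start by 7 − 7 = hour 0.

0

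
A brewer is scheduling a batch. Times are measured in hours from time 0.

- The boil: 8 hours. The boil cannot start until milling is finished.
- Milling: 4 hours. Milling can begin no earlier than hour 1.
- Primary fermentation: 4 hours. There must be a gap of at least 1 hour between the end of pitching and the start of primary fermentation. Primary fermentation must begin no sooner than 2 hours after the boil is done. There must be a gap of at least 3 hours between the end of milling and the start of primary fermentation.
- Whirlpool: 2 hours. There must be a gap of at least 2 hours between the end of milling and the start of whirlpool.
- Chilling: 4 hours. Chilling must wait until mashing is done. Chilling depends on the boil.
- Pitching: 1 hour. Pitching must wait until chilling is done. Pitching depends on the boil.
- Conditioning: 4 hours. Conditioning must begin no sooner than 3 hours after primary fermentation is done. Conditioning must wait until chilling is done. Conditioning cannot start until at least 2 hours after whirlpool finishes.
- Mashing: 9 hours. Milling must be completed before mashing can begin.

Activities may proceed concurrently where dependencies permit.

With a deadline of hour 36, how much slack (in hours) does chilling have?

Milling waits on its own release at hour 1, so it starts at hour 1 and finishes at 1 + 4 = hour 5.
The boil cannot begin until milling (finishes hour 5). It runs from hour 5 to 5 + 8 = hour 13.
After milling (finishes hour 5), mashing can start at hour 5 and finishes at hour 14.
Chilling cannot start until mashing (finishes hour 14); the boil (finishes hour 13). The controlling bound is hour 14, so chilling finishes at 14 + 4 = hour 18.

Working backward from the deadline:
To finish by hour 36, conditioning (duration 4) must start no later than hour 32.
Primary fermentation feeds into conditioning (must start by hour 32, minus 3-hour gap → hour 29); so primary fermentation must finish by hour 29 and therefore start by hour 25.
Since primary fermentation (must start by hour 25, minus 1-hour gap → hour 24) depends on it, pitching must finish by hour 24. Backing off its 1-hour duration gives a latest start of hour 23.
For chilling: pitching (must start by hour 23); conditioning (must start by hour 32). The most restrictive is hour 23; with a 4-hour duration, chilling must start by hour 19.
So chilling can start as early as hour 14 and as late as hour 19, giving 19 − 14 = 5 hours of slack.

5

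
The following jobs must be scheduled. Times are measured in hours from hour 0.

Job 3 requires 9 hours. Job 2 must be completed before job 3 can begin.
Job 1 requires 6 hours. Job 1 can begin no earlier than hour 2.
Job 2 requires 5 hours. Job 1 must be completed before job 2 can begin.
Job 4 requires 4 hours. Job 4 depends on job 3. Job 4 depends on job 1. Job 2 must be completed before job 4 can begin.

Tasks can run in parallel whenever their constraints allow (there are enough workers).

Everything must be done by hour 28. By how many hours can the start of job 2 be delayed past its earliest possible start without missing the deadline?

Job 1 waits on its own release at hour 2, so it starts at hour 2 and finishes at 2 + 6 = hour 8.
After job 1 (finishes hour 8), job 2 can start at hour 8 and finishes at hour 13.

Working backward from the deadline:
Job 4 has no dependents, so it just needs to finish by hour 28. Starting by 28 − 4 = hour 24 achieves that.
Since job 4 (must start by hour 24) depends on it, job 3 must finish by hour 24. Backing off its 9-hour duration gives a latest start of hour 15.
Job 2 must finish in time for job 3 (must start by hour 15); job 4 (must start by hour 24). The tightest is hour 15, so job 2 must start by 15 − 5 = hour 10.
So job 2 can start as early as hour 8 and as late as hour 10, giving 10 − 8 = 2 hours of slack.

2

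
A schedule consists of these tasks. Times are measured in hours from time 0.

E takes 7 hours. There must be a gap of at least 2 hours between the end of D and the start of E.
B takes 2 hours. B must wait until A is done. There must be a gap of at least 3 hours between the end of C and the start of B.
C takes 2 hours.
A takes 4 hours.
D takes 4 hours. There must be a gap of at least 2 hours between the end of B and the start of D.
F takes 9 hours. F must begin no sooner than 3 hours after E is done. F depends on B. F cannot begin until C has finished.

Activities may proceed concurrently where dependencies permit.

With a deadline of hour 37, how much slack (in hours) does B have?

3

Nothing blocks C, so it runs from hour 0 to hour 2.
A can start immediately at hour 0; it finishes at hour 4.
B cannot start until A (finishes hour 4); C (finishes hour 2, plus 3-hour gap → hour 5). The controlling bound is hour 5, so B finishes at 5 + 2 = hour 7.

Working backward from the deadline:
F has no dependents, so it just needs to finish by hour 37. Starting by 37 − 9 = hour 28 achieves that.
E feeds into F (must start by hour 28, minus 3-hour gap → hour 25); so E must finish by hour 25 and therefore start by hour 18.
D has to be done before E (must start by hour 18, minus 2-hour gap → hour 16). That means finishing by hour 16, i.e. starting by 16 − 4 = hour 12.
B must finish in time for D (must start by hour 12, minus 2-hour gap → hour 10); F (must start by hour 28). The tightest is hour 10, so B must start by 10 − 2 = hour 8.
So B can start as early as hour 5 and as late as hour 8, giving 8 − 5 = 3 hours of slack.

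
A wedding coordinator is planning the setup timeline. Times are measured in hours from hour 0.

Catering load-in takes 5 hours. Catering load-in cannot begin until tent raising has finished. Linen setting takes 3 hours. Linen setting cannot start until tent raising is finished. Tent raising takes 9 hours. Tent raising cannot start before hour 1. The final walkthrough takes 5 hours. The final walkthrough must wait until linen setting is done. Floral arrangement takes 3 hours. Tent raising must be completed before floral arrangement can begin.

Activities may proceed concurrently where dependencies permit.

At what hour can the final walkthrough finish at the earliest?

Tent raising cannot begin until its own release at hour 1. It runs from hour 1 to 1 + 9 = hour 10.
Linen setting waits on tent raising (finishes hour 10), so it starts at hour 10 and finishes at 10 + 3 = hour 13.
After linen setting (finishes hour 13), the final walkthrough can start at hour 13 and finishes at hour 18.

18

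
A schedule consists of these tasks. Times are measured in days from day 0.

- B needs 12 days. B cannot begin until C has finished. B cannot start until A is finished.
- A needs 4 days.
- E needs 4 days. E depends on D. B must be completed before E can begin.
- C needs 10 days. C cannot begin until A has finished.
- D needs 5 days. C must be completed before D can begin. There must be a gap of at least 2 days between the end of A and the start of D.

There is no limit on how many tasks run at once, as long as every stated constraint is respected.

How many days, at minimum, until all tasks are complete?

A has no prerequisites, so it starts at day 0 and finishes at day 4.
C waits on A (finishes day 4), so it starts at day 4 and finishes at 4 + 10 = day 14.
D has to wait for C (finishes day 14); A (finishes day 4, plus 2-day gap → day 6). The latest of these is day 14, so D runs day 14 to 14 + 5 = day 19.
For B: C (finishes day 14); A (finishes day 4). Taking the maximum gives a start of day 14, and it finishes at 14 + 12 = day 26.
For E: D (finishes day 19); B (finishes day 26). Taking the maximum gives a start of day 26, and it finishes at 26 + 4 = day 30.
All tasks are finished once the last one completes. Finish times: A at 4, B at 26, C at 14, D at 19, E at 30. The latest is day 30.

30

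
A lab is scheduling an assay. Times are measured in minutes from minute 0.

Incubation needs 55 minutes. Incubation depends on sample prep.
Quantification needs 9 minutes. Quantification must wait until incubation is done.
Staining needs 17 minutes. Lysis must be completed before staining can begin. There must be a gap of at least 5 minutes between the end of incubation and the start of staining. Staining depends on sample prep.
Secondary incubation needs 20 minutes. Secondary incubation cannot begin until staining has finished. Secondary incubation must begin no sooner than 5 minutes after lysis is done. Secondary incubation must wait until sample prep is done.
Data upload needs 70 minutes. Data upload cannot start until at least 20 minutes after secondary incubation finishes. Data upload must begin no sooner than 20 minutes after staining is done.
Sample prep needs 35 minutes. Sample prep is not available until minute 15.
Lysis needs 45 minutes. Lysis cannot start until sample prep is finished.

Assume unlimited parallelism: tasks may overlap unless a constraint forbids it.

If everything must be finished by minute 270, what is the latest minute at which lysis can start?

Data upload has no dependents, so it just needs to finish by minute 270. Starting by 270 − 70 = minute 200 achieves that.
Secondary incubation must finish before data upload (must start by minute 200, minus 20-minute gap → minute 180). With a 20-minute duration, secondary incubation must start by 180 − 20 = minute 160.
Staining has several dependents: secondary incubation (must start by minute 160); data upload (must start by minute 200, minus 20-minute gap → minute 180). The earliest of those limits is minute 160, so staining must start by 160 − 17 = minute 143.
Lysis feeds staining (must start by minute 143); secondary incubation (must start by minute 160, minus 5-minute gap → minute 155). Taking the minimum, lysis must finish by minute 143 and start by 143 − 45 = minute 98.

98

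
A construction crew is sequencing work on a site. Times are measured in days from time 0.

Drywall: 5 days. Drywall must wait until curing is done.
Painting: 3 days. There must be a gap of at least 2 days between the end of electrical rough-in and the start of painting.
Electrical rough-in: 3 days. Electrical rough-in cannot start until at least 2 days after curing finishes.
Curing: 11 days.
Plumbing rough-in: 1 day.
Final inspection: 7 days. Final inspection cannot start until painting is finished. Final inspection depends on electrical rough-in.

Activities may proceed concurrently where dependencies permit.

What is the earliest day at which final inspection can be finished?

28

Curing can start immediately at day 0; it finishes at day 11.
Electrical rough-in cannot begin until curing (finishes day 11, plus 2-day gap → day 13). It runs from day 13 to 13 + 3 = day 16.
Painting cannot begin until electrical rough-in (finishes day 16, plus 2-day gap → day 18). It runs from day 18 to 18 + 3 = day 21.
Final inspection cannot start until painting (finishes day 21); electrical rough-in (finishes day 16). The controlling bound is day 21, so final inspection finishes at 21 + 7 = day 28.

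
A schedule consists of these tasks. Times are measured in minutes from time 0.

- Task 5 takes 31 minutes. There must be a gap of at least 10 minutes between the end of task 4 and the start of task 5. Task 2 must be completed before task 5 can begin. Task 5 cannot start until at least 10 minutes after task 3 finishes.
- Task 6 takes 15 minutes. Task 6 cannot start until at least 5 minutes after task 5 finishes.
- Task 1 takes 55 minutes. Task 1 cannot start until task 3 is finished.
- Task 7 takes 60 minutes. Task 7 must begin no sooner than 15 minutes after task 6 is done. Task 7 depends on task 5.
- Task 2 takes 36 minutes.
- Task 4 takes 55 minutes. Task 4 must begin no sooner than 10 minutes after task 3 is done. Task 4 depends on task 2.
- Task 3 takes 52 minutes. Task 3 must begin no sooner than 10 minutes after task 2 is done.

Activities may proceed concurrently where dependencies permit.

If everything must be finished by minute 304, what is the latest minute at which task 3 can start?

Task 1 has no dependents, so it just needs to finish by minute 304. Starting by 304 − 55 = minute 249 achieves that.
To finish by minute 304, task 7 (duration 60) must start no later than minute 244.
Task 6 feeds into task 7 (must start by minute 244, minus 15-minute gap → minute 229); so task 6 must finish by minute 229 and therefore start by minute 214.
For task 5: task 6 (must start by minute 214, minus 5-minute gap → minute 209); task 7 (must start by minute 244). The most restrictive is minute 209; with a 31-minute duration, task 5 must start by minute 178.
Since task 5 (must start by minute 178, minus 10-minute gap → minute 168) depends on it, task 4 must finish by minute 168. Backing off its 55-minute duration gives a latest start of minute 113.
Task 3 feeds task 1 (must start by minute 249); task 4 (must start by minute 113, minus 10-minute gap → minute 103); task 5 (must start by minute 178, minus 10-minute gap → minute 168). Taking the minimum, task 3 must finish by minute 103 and start by 103 − 52 = minute 51.

51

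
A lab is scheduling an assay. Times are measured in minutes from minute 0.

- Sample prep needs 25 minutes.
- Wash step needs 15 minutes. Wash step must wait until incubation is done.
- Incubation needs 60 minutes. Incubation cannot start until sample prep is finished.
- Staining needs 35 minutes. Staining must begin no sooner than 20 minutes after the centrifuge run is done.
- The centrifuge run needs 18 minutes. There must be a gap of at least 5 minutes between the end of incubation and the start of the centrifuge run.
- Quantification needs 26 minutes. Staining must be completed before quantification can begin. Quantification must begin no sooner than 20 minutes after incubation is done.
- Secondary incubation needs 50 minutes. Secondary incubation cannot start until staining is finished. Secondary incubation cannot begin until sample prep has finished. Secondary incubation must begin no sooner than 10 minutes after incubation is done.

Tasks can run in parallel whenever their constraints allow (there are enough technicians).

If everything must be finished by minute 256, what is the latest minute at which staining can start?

Secondary incubation must finish by minute 256; it takes 50 minutes, so it must start by 256 − 50 = minute 206.
Quantification has no dependents, so it just needs to finish by minute 256. Starting by 256 − 26 = minute 230 achieves that.
Staining feeds secondary incubation (must start by minute 206); quantification (must start by minute 230). Taking the minimum, staining must finish by minute 206 and start by 206 − 35 = minute 171.

171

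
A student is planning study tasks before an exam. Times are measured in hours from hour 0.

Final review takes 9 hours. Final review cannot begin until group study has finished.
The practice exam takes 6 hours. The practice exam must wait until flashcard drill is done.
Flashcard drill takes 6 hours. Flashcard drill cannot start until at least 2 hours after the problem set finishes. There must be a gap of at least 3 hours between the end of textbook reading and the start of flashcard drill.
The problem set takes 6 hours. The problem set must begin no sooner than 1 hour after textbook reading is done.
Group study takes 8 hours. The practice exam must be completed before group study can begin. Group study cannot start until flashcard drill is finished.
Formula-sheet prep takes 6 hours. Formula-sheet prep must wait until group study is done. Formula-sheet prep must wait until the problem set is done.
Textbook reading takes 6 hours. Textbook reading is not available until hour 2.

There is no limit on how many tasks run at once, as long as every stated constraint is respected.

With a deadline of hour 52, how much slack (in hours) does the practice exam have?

6

After its own release at hour 2, textbook reading can start at hour 2 and finishes at hour 8.
The problem set waits on textbook reading (finishes hour 8, plus 1-hour gap → hour 9), so it starts at hour 9 and finishes at 9 + 6 = hour 15.
For flashcard drill: the problem set (finishes hour 15, plus 2-hour gap → hour 17); textbook reading (finishes hour 8, plus 3-hour gap → hour 11). Taking the maximum gives a start of hour 17, and it finishes at 17 + 6 = hour 23.
The practice exam waits on flashcard drill (finishes hour 23), so it starts at hour 23 and finishes at 23 + 6 = hour 29.

Working backward from the deadline:
Formula-sheet prep must finish by hour 52; it takes 6 hours, so it must start by 52 − 6 = hour 46.
Final review has no dependents, so it just needs to finish by hour 52. Starting by 52 − 9 = hour 43 achieves that.
Group study must finish in time for formula-sheet prep (must start by hour 46); final review (must start by hour 43). The tightest is hour 43, so group study must start by 43 − 8 = hour 35.
Since group study (must start by hour 35) depends on it, the practice exam must finish by hour 35. Backing off its 6-hour duration gives a latest start of hour 29.
So the practice exam can start as early as hour 23 and as late as hour 29, giving 29 − 23 = 6 hours of slack.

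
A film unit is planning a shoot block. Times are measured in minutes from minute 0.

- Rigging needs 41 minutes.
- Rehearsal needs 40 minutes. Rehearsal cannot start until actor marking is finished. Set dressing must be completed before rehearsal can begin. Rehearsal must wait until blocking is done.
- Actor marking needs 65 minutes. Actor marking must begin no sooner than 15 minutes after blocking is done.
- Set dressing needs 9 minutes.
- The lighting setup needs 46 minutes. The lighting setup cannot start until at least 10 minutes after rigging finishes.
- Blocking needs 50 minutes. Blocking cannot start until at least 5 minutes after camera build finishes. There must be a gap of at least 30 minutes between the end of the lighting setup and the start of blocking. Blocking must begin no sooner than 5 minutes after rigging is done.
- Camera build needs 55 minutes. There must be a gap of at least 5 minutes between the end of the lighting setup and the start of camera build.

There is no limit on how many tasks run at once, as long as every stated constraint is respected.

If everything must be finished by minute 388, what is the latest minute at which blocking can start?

To finish by minute 388, rehearsal (duration 40) must start no later than minute 348.
Actor marking must finish before rehearsal (must start by minute 348). With a 65-minute duration, actor marking must start by 348 − 65 = minute 283.
Blocking feeds actor marking (must start by minute 283, minus 15-minute gap → minute 268); rehearsal (must start by minute 348). Taking the minimum, blocking must finish by minute 268 and start by 268 − 50 = minute 218.

218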